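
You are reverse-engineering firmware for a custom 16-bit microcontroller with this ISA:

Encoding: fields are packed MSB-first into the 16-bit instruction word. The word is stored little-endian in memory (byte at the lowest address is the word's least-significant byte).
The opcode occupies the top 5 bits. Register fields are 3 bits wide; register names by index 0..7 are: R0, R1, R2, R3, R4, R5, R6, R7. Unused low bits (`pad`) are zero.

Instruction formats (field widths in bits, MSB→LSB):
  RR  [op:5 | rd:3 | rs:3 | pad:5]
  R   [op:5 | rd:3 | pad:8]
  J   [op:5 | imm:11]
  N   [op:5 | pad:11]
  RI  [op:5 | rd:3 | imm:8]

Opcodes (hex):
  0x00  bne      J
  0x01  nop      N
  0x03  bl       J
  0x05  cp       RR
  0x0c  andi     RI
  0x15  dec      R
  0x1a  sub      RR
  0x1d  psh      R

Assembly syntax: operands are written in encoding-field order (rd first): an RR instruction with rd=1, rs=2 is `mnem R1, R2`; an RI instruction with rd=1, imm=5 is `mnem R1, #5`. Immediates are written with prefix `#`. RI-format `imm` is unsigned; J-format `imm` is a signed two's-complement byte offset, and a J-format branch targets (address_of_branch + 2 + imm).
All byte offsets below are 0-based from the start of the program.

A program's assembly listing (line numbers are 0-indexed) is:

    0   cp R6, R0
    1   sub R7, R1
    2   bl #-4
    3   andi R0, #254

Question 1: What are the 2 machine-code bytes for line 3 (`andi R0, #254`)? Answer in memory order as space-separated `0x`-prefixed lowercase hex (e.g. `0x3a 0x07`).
0xfe 0x60

line 3 (andi): pack op=0xc:5|rd=0:3|imm=254:8 = 0x60fe; little→ fe 60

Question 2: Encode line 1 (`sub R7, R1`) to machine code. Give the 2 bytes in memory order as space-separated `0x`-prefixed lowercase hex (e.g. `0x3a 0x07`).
0x20 0xd7

line 1 (sub): pack op=0x1a:5|rd=7:3|rs=1:3|pad=0:5 = 0xd720; little→ 20 d7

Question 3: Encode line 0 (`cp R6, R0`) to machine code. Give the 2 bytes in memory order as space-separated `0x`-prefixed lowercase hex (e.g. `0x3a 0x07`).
line 0 (cp): pack op=0x5:5|rd=6:3|rs=0:3|pad=0:5 = 0x2e00; little→ 00 2e

0x00 0x2e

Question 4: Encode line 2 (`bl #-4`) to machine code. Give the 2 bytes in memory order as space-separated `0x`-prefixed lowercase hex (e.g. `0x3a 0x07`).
L2: bl op=0x3:5|imm=-4:11 ⇒ 0x1ffc ⇒ little fc 1f

0xfc 0x1f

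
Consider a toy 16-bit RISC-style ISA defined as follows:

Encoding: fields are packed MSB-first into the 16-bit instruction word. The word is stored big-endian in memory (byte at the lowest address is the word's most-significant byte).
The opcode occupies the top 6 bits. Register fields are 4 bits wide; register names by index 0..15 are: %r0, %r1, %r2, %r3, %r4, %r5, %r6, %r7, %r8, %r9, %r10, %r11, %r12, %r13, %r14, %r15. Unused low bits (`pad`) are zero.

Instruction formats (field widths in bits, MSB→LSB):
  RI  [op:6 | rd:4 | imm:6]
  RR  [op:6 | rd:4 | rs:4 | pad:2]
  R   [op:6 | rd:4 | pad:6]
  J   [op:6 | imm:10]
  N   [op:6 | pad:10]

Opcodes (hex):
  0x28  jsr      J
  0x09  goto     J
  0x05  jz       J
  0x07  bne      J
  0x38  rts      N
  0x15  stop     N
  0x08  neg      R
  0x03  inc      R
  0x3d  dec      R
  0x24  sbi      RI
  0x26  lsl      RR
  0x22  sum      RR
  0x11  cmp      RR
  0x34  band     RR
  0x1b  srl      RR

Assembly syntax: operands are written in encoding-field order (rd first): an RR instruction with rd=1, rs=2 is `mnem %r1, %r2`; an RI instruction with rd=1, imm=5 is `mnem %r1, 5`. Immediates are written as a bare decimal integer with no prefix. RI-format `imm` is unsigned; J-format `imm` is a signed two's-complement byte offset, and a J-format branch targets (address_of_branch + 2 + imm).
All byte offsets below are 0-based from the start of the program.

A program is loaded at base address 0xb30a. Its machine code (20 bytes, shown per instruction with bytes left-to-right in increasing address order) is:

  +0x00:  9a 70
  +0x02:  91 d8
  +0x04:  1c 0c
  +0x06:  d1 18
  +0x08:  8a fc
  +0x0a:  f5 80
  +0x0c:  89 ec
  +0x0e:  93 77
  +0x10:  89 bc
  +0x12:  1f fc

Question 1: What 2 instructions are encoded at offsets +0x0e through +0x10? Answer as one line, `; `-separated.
@+0e  big-endian(93 77) = 0x9377
  opcode bits[15:10]=0x24: sbi/RI
  [9:6] rd=13 = %r13
  [5:0] imm=55 = 55
@+10  big-endian(89 bc) = 0x89bc
  opcode bits[15:10]=0x22: sum/RR
  [9:6] rd=6 = %r6
  [5:2] rs=15 = %r15

sbi %r13, 55; sum %r6, %r15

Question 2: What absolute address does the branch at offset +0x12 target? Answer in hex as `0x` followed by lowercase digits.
0xb31a

[12] 1f fc → 0x1ffc
  top 6b → 0x7 → bne [J]
  [9:0] imm=1020 (s10→-4) = -4
  target = base 0xb30a + off 0x12 + 2 + imm -4 = 0xb31a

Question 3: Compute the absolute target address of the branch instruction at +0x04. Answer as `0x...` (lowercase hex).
off 0x04: read 1c 0c as big → 0x1c0c
  top 6b → 0x7 → bne [J]
  imm@[9:0]=0xc ⇒ 12
  target = base 0xb30a + off 0x04 + 2 + imm 12 = 0xb31c

0xb31c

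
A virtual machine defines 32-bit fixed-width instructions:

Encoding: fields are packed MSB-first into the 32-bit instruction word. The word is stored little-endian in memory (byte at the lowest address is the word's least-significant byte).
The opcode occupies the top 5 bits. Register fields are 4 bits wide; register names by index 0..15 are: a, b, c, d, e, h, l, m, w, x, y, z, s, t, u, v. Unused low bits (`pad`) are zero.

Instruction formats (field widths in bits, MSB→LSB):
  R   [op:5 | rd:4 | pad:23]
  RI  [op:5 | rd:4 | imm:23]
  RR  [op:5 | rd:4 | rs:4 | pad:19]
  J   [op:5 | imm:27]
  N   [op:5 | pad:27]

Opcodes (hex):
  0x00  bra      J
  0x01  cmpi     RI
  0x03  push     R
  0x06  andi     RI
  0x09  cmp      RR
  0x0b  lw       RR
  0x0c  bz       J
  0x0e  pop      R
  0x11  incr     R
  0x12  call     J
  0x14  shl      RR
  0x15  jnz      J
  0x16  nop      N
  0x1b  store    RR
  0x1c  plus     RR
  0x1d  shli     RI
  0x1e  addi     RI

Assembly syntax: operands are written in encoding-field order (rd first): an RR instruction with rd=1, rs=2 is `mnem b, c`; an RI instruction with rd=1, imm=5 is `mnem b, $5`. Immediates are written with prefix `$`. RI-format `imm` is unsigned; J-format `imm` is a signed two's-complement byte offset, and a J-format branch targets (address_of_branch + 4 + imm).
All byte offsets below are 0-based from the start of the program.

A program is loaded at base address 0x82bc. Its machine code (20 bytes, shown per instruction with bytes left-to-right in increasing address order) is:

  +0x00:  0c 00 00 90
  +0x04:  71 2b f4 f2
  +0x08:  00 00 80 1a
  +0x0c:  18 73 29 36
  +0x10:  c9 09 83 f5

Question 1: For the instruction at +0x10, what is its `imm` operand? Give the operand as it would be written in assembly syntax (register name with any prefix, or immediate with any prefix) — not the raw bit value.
[10] c9 09 83 f5 → 0xf58309c9
  op=0xf58309c9>>27=0x1e ⇒ addi (RI)
  rd: (w>>23)&0xf=0xb → z
  imm: (w>>0)&0x7fffff=0x309c9 → $199113

$199113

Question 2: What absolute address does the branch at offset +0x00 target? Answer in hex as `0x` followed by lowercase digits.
[00] 0c 00 00 90 → 0x9000000c
  op=0x9000000c>>27=0x12 ⇒ call (J)
  [26:0] imm=12 = $12
  target = base 0x82bc + off 0x00 + 4 + imm 12 = 0x82cc

0x82cc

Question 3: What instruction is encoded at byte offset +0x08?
+0x08: 00 00 80 1a ⇒ word 0x1a800000 (little)
  top 5b → 0x3 → push [R]
  rd: (w>>23)&0xf=0x5 → h

push h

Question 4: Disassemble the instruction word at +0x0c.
andi s, $2716440

+0x0c: 18 73 29 36 ⇒ word 0x36297318 (little)
  op=0x36297318>>27=0x6 ⇒ andi (RI)
  [26:23] rd=12 = s
  [22:0] imm=2716440 = $2716440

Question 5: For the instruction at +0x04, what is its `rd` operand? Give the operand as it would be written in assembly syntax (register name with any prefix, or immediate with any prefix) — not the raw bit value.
off 0x04: read 71 2b f4 f2 as little → 0xf2f42b71
  top 5b → 0x1e → addi [RI]
  rd@[26:23]=0x5 ⇒ h
  imm@[22:0]=0x742b71 ⇒ $7613297

h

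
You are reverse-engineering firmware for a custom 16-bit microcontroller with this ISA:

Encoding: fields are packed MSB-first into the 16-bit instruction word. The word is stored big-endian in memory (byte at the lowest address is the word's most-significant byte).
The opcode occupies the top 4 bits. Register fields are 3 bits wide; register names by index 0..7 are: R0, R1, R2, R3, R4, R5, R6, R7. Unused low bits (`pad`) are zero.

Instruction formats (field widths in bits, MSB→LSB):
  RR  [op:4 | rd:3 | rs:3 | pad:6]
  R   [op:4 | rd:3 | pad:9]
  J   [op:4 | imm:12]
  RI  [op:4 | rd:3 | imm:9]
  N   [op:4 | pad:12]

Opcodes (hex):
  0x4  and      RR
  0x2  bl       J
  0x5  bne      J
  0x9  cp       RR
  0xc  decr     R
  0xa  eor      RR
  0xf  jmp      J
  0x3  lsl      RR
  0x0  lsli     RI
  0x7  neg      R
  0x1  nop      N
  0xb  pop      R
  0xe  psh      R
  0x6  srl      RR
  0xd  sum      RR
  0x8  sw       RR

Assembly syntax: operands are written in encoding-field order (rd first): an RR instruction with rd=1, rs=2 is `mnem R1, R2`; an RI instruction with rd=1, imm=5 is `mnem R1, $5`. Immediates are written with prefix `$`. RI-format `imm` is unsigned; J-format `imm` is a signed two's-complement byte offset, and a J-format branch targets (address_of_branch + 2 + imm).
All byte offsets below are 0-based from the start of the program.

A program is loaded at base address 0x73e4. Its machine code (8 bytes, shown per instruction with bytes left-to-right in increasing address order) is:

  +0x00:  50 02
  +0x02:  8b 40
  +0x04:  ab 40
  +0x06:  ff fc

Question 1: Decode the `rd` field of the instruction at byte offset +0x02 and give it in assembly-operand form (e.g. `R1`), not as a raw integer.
R5

+0x02: 8b 40 ⇒ word 0x8b40 (big)
  top 4b → 0x8 → sw [RR]
  rd: (w>>9)&0x7=0x5 → R5
  rs: (w>>6)&0x7=0x5 → R5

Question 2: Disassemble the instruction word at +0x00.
[00] 50 02 → 0x5002
  top 4b → 0x5 → bne [J]
  imm: (w>>0)&0xfff=0x2 → $2

bne $2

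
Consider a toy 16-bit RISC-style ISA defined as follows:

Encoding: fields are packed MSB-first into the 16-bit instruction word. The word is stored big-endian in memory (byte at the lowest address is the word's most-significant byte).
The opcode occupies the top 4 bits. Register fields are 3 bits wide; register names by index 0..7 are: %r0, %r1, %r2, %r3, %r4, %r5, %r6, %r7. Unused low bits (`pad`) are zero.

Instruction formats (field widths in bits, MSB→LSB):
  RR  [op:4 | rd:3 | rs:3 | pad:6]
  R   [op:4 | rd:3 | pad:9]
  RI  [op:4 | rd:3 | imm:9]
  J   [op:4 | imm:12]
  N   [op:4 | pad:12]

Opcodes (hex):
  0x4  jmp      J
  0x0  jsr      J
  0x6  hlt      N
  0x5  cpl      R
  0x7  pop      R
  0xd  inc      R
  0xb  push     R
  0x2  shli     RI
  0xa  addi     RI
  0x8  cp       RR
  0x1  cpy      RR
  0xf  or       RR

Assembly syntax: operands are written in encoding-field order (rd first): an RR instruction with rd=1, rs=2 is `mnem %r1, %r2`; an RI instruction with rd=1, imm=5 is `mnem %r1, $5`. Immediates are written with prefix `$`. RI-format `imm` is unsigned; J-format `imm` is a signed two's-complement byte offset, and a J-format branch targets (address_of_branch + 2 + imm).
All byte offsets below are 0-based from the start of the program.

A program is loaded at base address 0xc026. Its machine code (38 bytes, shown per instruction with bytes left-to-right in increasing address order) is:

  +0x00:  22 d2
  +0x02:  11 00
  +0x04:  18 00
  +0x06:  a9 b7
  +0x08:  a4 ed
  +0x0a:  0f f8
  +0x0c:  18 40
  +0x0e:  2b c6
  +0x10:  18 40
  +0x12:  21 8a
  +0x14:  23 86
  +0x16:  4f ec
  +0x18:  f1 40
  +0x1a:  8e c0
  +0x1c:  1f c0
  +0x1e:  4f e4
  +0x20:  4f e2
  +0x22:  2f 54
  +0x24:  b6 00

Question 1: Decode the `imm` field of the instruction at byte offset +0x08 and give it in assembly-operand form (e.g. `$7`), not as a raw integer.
$237

off 0x08: read a4 ed as big → 0xa4ed
  top 4b → 0xa → addi [RI]
  [11:9] rd=2 = %r2
  [8:0] imm=237 = $237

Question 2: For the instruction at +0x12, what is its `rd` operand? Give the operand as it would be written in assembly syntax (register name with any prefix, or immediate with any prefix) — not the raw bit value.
%r0

+0x12: 21 8a ⇒ word 0x218a (big)
  opcode bits[15:12]=0x2: shli/RI
  [11:9] rd=0 = %r0
  [8:0] imm=394 = $394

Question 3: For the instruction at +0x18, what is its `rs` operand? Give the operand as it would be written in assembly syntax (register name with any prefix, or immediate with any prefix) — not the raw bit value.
off 0x18: read f1 40 as big → 0xf140
  op=0xf140>>12=0xf ⇒ or (RR)
  rd@[11:9]=0x0 ⇒ %r0
  rs@[8:6]=0x5 ⇒ %r5

%r5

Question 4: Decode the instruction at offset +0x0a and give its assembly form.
jsr $-8

@+0a  big-endian(0f f8) = 0x0ff8
  opcode bits[15:12]=0x0: jsr/J
  [11:0] imm=4088 (s12→-8) = $-8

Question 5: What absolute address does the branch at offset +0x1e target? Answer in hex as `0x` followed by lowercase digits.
0xc02a

@+1e  big-endian(4f e4) = 0x4fe4
  op=0x4fe4>>12=0x4 ⇒ jmp (J)
  imm@[11:0]=0xfe4 (s12→-28) ⇒ $-28
  target = base 0xc026 + off 0x1e + 2 + imm -28 = 0xc02a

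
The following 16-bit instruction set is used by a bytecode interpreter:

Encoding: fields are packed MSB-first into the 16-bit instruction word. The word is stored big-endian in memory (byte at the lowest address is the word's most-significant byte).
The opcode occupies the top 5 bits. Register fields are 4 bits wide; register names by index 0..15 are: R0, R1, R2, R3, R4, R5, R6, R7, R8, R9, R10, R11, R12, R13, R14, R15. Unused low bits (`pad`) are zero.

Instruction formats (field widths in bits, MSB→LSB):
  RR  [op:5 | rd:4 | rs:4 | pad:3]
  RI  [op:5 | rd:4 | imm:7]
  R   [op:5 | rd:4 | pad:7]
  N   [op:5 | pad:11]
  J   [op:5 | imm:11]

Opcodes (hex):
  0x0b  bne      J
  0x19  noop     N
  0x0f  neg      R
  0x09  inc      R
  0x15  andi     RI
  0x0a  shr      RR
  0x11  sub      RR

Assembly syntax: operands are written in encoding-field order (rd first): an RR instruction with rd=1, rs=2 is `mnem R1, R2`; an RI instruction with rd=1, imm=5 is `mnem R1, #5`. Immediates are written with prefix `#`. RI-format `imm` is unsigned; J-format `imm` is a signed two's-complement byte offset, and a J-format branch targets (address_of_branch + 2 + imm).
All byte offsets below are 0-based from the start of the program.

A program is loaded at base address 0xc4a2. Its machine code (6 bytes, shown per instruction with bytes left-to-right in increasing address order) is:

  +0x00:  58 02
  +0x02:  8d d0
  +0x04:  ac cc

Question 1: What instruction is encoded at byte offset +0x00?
@+00  big-endian(58 02) = 0x5802
  opcode bits[15:11]=0xb: bne/J
  imm@[10:0]=0x2 ⇒ #2

bne #2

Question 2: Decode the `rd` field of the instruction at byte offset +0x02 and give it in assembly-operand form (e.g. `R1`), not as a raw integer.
off 0x02: read 8d d0 as big → 0x8dd0
  op=0x8dd0>>11=0x11 ⇒ sub (RR)
  rd: (w>>7)&0xf=0xb → R11
  rs: (w>>3)&0xf=0xa → R10

R11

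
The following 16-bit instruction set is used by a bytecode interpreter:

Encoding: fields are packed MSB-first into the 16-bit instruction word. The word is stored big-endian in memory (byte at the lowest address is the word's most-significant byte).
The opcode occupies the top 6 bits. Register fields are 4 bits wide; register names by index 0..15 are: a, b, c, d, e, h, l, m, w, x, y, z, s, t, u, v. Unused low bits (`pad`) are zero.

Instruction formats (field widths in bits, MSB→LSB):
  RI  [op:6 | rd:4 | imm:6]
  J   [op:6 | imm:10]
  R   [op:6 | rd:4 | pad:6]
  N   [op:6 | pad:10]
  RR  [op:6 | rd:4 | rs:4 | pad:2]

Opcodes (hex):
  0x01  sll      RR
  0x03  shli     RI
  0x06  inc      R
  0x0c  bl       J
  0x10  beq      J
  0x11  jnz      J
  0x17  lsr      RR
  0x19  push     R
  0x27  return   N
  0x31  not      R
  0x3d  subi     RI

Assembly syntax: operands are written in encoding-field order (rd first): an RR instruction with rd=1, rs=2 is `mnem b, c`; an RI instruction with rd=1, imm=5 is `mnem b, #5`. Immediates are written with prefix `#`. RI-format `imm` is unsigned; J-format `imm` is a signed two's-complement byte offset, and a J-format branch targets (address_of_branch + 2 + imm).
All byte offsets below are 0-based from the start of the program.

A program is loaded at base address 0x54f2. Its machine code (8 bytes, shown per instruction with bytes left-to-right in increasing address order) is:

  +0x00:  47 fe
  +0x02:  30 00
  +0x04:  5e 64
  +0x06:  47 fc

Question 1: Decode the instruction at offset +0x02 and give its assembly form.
+0x02: 30 00 ⇒ word 0x3000 (big)
  op=0x3000>>10=0xc ⇒ bl (J)
  imm@[9:0]=0x0 ⇒ #0

bl #0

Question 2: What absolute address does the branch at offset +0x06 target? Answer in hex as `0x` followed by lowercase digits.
0x54f6

@+06  big-endian(47 fc) = 0x47fc
  opcode bits[15:10]=0x11: jnz/J
  imm: (w>>0)&0x3ff=0x3fc (s10→-4) → #-4
  target = base 0x54f2 + off 0x06 + 2 + imm -4 = 0x54f6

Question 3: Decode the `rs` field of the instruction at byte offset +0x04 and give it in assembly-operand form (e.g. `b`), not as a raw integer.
x

+0x04: 5e 64 ⇒ word 0x5e64 (big)
  opcode bits[15:10]=0x17: lsr/RR
  rd@[9:6]=0x9 ⇒ x
  rs@[5:2]=0x9 ⇒ x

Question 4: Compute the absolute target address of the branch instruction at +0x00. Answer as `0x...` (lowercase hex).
off 0x00: read 47 fe as big → 0x47fe
  op=0x47fe>>10=0x11 ⇒ jnz (J)
  imm@[9:0]=0x3fe (s10→-2) ⇒ #-2
  target = base 0x54f2 + off 0x00 + 2 + imm -2 = 0x54f2

0x54f2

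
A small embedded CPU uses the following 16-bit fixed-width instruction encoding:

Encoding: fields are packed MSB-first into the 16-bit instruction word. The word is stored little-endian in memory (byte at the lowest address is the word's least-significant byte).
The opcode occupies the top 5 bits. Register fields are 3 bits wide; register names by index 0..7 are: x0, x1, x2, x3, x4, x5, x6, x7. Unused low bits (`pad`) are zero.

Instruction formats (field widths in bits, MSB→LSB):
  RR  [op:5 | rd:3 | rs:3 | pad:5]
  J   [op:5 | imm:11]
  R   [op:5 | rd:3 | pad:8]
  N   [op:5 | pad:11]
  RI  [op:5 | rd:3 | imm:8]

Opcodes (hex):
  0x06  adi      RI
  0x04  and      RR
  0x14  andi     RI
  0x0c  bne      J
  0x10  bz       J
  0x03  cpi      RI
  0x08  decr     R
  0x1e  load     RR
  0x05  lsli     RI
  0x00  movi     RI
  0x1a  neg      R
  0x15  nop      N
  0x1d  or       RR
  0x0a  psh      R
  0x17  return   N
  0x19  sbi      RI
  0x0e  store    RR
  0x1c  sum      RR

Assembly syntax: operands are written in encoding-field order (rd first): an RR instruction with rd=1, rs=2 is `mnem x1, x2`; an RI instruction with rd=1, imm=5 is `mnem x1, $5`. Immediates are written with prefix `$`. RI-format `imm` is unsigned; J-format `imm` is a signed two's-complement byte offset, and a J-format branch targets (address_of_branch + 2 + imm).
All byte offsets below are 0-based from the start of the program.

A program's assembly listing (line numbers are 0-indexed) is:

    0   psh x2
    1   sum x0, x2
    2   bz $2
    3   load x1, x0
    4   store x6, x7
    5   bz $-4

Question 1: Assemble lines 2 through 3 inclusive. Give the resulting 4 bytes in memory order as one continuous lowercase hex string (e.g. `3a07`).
028000f1

L2: bz op=0x10:5|imm=2:11 ⇒ 0x8002 ⇒ little 02 80
L3: load op=0x1e:5|rd=1:3|rs=0:3|pad=0:5 ⇒ 0xf100 ⇒ little 00 f1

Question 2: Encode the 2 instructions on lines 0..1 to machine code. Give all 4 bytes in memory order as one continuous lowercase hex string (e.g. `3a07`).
005240e0

0. psh fields op=0xa:5|rd=2:3|pad=0:8 → word 5200h → 00 52
1. sum fields op=0x1c:5|rd=0:3|rs=2:3|pad=0:5 → word e040h → 40 e0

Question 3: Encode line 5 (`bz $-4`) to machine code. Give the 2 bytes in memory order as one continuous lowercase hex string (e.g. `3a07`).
fc87

5. bz fields op=0x10:5|imm=-4:11 → word 87fch → fc 87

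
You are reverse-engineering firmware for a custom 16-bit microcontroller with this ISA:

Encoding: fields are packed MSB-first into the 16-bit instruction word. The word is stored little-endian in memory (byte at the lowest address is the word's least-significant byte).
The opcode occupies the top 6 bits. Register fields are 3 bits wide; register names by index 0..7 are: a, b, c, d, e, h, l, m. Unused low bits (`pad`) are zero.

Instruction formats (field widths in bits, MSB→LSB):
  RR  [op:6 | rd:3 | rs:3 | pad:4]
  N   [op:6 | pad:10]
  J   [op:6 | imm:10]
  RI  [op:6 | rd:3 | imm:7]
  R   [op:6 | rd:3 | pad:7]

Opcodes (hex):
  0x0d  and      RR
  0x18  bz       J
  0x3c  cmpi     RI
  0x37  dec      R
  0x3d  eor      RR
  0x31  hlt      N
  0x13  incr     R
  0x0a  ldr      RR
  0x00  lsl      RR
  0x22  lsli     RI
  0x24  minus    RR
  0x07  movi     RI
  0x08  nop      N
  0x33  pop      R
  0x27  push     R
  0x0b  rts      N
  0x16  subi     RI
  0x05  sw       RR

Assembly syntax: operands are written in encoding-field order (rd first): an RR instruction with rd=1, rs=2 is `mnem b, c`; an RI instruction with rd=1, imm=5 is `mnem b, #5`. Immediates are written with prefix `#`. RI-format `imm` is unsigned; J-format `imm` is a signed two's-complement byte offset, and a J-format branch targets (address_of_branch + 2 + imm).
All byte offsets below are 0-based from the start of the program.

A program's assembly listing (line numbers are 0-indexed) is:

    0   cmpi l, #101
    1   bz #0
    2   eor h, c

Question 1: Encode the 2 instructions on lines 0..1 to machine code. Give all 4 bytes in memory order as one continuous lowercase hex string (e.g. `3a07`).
65f30060

L0: cmpi op=0x3c:6|rd=6:3|imm=101:7 ⇒ 0xf365 ⇒ little 65 f3
L1: bz op=0x18:6|imm=0:10 ⇒ 0x6000 ⇒ little 00 60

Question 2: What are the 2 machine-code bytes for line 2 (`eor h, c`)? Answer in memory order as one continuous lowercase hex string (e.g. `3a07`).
2. eor fields op=0x3d:6|rd=5:3|rs=2:3|pad=0:4 → word f6a0h → a0 f6

a0f6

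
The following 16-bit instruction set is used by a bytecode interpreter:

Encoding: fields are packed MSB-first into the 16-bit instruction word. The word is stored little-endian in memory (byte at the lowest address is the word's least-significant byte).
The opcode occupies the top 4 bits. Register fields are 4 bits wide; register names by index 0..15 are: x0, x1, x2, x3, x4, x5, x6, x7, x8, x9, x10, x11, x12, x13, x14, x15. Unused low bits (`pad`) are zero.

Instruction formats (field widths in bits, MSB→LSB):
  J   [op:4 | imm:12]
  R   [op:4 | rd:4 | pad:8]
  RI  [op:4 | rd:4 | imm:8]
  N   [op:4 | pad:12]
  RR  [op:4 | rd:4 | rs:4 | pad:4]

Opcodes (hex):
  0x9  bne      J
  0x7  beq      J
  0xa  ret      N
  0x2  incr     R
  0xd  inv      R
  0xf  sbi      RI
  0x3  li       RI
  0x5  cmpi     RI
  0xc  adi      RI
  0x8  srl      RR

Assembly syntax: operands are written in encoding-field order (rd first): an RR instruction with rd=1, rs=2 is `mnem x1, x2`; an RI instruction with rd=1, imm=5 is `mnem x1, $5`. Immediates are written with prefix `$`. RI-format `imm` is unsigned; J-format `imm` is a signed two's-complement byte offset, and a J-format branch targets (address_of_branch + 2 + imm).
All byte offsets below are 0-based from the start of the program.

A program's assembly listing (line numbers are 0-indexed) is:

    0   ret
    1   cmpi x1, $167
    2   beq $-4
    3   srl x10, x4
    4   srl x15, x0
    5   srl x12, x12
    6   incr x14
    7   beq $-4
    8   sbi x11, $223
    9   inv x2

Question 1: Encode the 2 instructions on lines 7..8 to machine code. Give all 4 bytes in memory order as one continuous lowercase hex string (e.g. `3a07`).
fc7fdffb

7. beq fields op=0x7:4|imm=-4:12 → word 7ffch → fc 7f
8. sbi fields op=0xf:4|rd=11:4|imm=223:8 → word fbdfh → df fb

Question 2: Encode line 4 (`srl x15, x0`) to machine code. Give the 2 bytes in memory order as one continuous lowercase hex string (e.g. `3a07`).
008f

4. srl fields op=0x8:4|rd=15:4|rs=0:4|pad=0:4 → word 8f00h → 00 8f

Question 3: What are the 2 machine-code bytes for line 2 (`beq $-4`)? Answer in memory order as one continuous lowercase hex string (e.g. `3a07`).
2. beq fields op=0x7:4|imm=-4:12 → word 7ffch → fc 7f

fc7f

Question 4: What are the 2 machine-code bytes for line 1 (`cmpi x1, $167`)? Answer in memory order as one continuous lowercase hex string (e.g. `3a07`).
a751

L1: cmpi op=0x5:4|rd=1:4|imm=167:8 ⇒ 0x51a7 ⇒ little a7 51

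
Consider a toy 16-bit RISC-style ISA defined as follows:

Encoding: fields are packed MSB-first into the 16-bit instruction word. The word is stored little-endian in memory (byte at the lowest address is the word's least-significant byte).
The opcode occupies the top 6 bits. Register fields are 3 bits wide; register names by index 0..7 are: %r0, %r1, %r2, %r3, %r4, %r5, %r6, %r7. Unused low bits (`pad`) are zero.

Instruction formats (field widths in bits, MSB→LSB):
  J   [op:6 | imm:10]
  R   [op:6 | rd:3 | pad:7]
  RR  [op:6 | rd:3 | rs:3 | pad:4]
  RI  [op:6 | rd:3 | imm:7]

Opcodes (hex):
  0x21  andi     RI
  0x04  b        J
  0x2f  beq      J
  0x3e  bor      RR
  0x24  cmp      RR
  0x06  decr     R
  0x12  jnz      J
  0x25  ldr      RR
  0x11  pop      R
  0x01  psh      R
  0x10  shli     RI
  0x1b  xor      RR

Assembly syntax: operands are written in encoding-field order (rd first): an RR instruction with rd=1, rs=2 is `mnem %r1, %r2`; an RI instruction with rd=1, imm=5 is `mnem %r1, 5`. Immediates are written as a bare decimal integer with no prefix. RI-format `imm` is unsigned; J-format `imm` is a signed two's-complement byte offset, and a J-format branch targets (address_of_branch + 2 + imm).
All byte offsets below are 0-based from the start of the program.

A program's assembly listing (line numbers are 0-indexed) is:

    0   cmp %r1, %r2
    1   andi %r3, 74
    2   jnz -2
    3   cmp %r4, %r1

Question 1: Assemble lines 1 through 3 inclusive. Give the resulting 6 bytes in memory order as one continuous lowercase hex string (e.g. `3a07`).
ca85fe4b1092

L1: andi op=0x21:6|rd=3:3|imm=74:7 ⇒ 0x85ca ⇒ little ca 85
L2: jnz op=0x12:6|imm=-2:10 ⇒ 0x4bfe ⇒ little fe 4b
L3: cmp op=0x24:6|rd=4:3|rs=1:3|pad=0:4 ⇒ 0x9210 ⇒ little 10 92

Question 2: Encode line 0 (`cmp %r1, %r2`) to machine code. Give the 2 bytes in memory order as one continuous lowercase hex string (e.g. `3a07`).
L0: cmp op=0x24:6|rd=1:3|rs=2:3|pad=0:4 ⇒ 0x90a0 ⇒ little a0 90

a090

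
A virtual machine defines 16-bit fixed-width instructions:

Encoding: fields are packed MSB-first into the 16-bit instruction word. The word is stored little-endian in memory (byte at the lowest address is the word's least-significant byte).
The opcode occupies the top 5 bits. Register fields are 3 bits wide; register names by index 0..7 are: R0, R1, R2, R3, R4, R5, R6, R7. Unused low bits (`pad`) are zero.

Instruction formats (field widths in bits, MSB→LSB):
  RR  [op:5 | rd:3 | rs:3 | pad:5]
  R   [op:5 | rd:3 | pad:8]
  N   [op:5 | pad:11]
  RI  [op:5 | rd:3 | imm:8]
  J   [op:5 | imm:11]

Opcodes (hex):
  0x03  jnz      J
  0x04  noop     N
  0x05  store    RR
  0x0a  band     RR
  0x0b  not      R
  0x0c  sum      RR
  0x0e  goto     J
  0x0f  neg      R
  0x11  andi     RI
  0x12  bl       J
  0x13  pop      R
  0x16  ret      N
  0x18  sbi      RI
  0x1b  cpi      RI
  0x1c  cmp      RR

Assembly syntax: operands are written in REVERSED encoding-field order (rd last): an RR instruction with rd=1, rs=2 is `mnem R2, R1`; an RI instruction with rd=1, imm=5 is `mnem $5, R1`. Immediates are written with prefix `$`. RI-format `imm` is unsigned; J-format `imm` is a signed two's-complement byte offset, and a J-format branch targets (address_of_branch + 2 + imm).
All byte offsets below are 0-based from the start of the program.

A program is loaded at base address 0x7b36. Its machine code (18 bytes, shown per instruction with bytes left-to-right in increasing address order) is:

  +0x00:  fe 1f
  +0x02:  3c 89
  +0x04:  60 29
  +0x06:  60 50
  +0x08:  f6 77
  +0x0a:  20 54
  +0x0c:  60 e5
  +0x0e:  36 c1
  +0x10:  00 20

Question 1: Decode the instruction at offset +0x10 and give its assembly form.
noop

off 0x10: read 00 20 as little → 0x2000
  top 5b → 0x4 → noop [N]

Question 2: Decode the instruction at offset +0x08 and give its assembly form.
[08] f6 77 → 0x77f6
  top 5b → 0xe → goto [J]
  imm@[10:0]=0x7f6 (s11→-10) ⇒ $-10

goto $-10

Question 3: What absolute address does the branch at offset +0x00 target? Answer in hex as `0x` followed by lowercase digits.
[00] fe 1f → 0x1ffe
  top 5b → 0x3 → jnz [J]
  imm: (w>>0)&0x7ff=0x7fe (s11→-2) → $-2
  target = base 0x7b36 + off 0x00 + 2 + imm -2 = 0x7b36

0x7b36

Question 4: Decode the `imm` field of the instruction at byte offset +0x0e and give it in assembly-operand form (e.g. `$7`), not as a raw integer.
$54

[0e] 36 c1 → 0xc136
  opcode bits[15:11]=0x18: sbi/RI
  rd: (w>>8)&0x7=0x1 → R1
  imm: (w>>0)&0xff=0x36 → $54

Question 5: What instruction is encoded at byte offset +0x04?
store R3, R1

+0x04: 60 29 ⇒ word 0x2960 (little)
  opcode bits[15:11]=0x5: store/RR
  rd@[10:8]=0x1 ⇒ R1
  rs@[7:5]=0x3 ⇒ R3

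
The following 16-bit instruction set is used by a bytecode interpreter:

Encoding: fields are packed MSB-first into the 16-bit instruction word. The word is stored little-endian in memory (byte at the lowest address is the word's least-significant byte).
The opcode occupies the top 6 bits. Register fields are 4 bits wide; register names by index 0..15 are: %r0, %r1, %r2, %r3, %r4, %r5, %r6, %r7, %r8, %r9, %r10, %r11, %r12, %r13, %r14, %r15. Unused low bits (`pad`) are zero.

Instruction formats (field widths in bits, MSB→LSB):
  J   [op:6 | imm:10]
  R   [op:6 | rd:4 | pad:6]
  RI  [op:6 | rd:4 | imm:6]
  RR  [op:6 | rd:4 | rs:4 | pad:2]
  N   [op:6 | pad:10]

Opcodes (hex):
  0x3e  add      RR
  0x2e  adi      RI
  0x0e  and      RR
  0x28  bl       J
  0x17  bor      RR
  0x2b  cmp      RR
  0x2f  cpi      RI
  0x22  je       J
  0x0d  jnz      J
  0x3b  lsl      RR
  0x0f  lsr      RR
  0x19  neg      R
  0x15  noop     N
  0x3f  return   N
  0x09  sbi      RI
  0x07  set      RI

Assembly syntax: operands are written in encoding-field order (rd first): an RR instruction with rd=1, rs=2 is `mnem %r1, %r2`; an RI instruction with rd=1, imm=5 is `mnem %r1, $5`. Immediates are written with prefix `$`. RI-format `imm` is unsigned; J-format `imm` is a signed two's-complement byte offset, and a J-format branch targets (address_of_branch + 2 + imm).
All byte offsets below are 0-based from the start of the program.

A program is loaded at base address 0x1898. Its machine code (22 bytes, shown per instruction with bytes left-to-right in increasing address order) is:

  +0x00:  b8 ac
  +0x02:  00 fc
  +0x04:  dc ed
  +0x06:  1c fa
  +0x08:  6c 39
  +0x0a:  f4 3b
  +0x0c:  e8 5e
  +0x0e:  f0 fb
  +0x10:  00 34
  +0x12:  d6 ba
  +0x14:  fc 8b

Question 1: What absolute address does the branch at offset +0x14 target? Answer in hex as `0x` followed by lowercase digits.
+0x14: fc 8b ⇒ word 0x8bfc (little)
  opcode bits[15:10]=0x22: je/J
  imm: (w>>0)&0x3ff=0x3fc (s10→-4) → $-4
  target = base 0x1898 + off 0x14 + 2 + imm -4 = 0x18aa

0x18aa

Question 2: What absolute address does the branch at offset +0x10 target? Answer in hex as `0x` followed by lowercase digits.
@+10  little-endian(00 34) = 0x3400
  op=0x3400>>10=0xd ⇒ jnz (J)
  imm: (w>>0)&0x3ff=0x0 → $0
  target = base 0x1898 + off 0x10 + 2 + imm 0 = 0x18aa

0x18aa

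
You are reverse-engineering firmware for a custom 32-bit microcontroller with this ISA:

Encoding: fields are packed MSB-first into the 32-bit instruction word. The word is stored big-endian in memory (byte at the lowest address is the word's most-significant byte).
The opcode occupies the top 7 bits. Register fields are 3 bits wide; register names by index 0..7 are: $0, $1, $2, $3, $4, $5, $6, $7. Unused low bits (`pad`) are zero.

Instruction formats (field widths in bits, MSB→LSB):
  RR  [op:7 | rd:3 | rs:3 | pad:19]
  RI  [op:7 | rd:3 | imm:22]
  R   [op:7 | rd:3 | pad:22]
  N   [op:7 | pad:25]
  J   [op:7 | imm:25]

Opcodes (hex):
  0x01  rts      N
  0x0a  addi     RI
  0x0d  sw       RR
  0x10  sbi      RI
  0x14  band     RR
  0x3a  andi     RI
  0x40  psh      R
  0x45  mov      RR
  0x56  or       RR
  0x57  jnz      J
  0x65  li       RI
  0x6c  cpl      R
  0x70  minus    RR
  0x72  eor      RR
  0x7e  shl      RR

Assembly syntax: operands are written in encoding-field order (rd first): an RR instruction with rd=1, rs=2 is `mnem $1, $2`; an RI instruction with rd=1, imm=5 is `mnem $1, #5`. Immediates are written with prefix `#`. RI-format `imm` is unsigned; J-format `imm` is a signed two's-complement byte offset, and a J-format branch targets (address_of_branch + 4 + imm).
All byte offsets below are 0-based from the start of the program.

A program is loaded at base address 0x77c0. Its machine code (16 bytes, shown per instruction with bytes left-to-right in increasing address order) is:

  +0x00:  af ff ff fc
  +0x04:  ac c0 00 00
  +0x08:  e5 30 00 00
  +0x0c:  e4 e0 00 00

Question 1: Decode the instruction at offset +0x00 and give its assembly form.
jnz #-4

[00] af ff ff fc → 0xaffffffc
  op=0xaffffffc>>25=0x57 ⇒ jnz (J)
  [24:0] imm=33554428 (s25→-4) = #-4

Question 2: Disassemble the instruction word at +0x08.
@+08  big-endian(e5 30 00 00) = 0xe5300000
  op=0xe5300000>>25=0x72 ⇒ eor (RR)
  rd@[24:22]=0x4 ⇒ $4
  rs@[21:19]=0x6 ⇒ $6

eor $4, $6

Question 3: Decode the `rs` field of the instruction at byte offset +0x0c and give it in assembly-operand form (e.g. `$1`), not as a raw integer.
+0x0c: e4 e0 00 00 ⇒ word 0xe4e00000 (big)
  top 7b → 0x72 → eor [RR]
  rd@[24:22]=0x3 ⇒ $3
  rs@[21:19]=0x4 ⇒ $4

$4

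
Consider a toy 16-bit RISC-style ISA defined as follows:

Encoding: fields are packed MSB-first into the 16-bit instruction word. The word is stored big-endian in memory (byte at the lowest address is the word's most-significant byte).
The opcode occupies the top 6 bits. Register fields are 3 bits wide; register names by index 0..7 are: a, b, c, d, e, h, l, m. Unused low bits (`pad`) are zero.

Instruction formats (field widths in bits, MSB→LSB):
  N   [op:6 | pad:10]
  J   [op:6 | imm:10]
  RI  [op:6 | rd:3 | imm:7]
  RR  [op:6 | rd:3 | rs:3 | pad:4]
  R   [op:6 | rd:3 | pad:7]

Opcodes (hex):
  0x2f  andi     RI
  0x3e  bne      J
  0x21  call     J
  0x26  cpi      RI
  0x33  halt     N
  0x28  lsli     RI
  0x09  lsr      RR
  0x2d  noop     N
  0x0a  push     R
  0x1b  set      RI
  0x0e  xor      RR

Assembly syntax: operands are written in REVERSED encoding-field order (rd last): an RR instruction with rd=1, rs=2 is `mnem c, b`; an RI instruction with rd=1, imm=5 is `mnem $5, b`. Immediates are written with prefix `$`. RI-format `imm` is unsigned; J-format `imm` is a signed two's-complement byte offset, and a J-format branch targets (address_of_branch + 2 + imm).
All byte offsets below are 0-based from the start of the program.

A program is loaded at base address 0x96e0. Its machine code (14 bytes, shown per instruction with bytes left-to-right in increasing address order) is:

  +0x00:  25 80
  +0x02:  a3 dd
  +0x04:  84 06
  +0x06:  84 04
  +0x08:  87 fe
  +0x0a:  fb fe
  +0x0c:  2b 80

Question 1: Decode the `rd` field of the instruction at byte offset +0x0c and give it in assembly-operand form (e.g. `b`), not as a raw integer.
[0c] 2b 80 → 0x2b80
  op=0x2b80>>10=0xa ⇒ push (R)
  [9:7] rd=7 = m

m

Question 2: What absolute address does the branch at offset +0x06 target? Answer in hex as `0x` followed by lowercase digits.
0x96ec

@+06  big-endian(84 04) = 0x8404
  op=0x8404>>10=0x21 ⇒ call (J)
  imm@[9:0]=0x4 ⇒ $4
  target = base 0x96e0 + off 0x06 + 2 + imm 4 = 0x96ec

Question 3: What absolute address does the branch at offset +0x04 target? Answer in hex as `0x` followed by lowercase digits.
@+04  big-endian(84 06) = 0x8406
  opcode bits[15:10]=0x21: call/J
  imm@[9:0]=0x6 ⇒ $6
  target = base 0x96e0 + off 0x04 + 2 + imm 6 = 0x96ec

0x96ec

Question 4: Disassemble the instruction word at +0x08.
call $-2

[08] 87 fe → 0x87fe
  top 6b → 0x21 → call [J]
  [9:0] imm=1022 (s10→-2) = $-2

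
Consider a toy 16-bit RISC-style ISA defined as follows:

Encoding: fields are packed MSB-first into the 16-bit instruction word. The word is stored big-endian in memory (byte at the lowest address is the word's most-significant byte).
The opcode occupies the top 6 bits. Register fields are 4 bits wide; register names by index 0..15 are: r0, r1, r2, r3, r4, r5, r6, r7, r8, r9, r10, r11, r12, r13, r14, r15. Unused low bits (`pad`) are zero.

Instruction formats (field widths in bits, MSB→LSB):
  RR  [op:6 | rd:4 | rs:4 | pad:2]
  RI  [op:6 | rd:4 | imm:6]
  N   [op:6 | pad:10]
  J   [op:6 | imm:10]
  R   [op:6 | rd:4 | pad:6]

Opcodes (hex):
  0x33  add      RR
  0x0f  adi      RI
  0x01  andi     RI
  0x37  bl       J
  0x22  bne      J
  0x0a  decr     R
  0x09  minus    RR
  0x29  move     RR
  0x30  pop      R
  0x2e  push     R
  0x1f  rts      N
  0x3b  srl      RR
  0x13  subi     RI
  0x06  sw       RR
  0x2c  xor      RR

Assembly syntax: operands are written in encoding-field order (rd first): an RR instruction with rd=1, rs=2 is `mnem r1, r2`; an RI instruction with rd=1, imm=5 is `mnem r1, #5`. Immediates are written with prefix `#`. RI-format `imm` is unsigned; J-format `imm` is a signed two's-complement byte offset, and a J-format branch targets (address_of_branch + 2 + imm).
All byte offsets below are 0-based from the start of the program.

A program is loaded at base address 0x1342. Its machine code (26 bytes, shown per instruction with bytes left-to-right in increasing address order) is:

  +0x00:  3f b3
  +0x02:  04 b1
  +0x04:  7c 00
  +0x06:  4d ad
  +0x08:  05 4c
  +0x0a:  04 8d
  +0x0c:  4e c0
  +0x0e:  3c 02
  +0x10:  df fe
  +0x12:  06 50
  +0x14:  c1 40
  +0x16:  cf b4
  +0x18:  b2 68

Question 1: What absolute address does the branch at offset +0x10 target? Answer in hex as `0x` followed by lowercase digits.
0x1352

[10] df fe → 0xdffe
  top 6b → 0x37 → bl [J]
  imm@[9:0]=0x3fe (s10→-2) ⇒ #-2
  target = base 0x1342 + off 0x10 + 2 + imm -2 = 0x1352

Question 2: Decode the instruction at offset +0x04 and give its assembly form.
+0x04: 7c 00 ⇒ word 0x7c00 (big)
  top 6b → 0x1f → rts [N]

rts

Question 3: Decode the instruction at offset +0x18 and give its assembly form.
[18] b2 68 → 0xb268
  top 6b → 0x2c → xor [RR]
  [9:6] rd=9 = r9
  [5:2] rs=10 = r10

xor r9, r10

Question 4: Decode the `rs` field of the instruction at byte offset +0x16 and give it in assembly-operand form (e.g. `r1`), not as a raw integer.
r13

off 0x16: read cf b4 as big → 0xcfb4
  opcode bits[15:10]=0x33: add/RR
  rd@[9:6]=0xe ⇒ r14
  rs@[5:2]=0xd ⇒ r13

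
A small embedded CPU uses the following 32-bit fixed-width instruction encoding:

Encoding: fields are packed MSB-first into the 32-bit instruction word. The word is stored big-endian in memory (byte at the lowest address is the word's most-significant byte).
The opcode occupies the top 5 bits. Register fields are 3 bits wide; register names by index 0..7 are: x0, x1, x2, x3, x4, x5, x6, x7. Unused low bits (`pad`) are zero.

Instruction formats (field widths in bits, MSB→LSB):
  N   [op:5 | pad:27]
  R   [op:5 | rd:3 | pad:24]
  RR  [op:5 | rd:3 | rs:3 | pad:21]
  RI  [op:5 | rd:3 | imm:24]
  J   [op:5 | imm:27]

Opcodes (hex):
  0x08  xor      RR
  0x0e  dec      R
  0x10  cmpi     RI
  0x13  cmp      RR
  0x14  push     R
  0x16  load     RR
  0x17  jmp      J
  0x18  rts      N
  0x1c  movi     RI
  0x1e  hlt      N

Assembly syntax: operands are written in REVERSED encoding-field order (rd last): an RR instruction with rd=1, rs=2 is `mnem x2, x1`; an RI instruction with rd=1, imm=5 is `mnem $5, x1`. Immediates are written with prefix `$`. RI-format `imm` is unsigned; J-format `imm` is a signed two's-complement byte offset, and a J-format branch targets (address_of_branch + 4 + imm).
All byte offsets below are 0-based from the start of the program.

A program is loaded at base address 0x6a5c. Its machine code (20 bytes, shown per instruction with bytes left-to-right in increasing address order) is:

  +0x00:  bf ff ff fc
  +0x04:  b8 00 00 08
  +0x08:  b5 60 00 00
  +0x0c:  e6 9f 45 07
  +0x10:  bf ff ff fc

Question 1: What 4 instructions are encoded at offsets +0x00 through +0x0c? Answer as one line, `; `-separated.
off 0x00: read bf ff ff fc as big → 0xbffffffc
  opcode bits[31:27]=0x17: jmp/J
  imm: (w>>0)&0x7ffffff=0x7fffffc (s27→-4) → $-4
off 0x04: read b8 00 00 08 as big → 0xb8000008
  opcode bits[31:27]=0x17: jmp/J
  imm: (w>>0)&0x7ffffff=0x8 → $8
off 0x08: read b5 60 00 00 as big → 0xb5600000
  opcode bits[31:27]=0x16: load/RR
  rd: (w>>24)&0x7=0x5 → x5
  rs: (w>>21)&0x7=0x3 → x3
off 0x0c: read e6 9f 45 07 as big → 0xe69f4507
  opcode bits[31:27]=0x1c: movi/RI
  rd: (w>>24)&0x7=0x6 → x6
  imm: (w>>0)&0xffffff=0x9f4507 → $10437895

jmp $-4; jmp $8; load x3, x5; movi $10437895, x6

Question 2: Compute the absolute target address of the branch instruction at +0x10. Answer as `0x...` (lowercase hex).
off 0x10: read bf ff ff fc as big → 0xbffffffc
  opcode bits[31:27]=0x17: jmp/J
  [26:0] imm=134217724 (s27→-4) = $-4
  target = base 0x6a5c + off 0x10 + 4 + imm -4 = 0x6a6c

0x6a6c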